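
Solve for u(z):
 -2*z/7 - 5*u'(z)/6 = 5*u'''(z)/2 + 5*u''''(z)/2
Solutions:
 u(z) = C1 + C2*exp(z*(-4 + 2*2^(1/3)/(3*sqrt(13) + 11)^(1/3) + 2^(2/3)*(3*sqrt(13) + 11)^(1/3))/12)*sin(2^(1/3)*sqrt(3)*z*(-2^(1/3)*(3*sqrt(13) + 11)^(1/3) + 2/(3*sqrt(13) + 11)^(1/3))/12) + C3*exp(z*(-4 + 2*2^(1/3)/(3*sqrt(13) + 11)^(1/3) + 2^(2/3)*(3*sqrt(13) + 11)^(1/3))/12)*cos(2^(1/3)*sqrt(3)*z*(-2^(1/3)*(3*sqrt(13) + 11)^(1/3) + 2/(3*sqrt(13) + 11)^(1/3))/12) + C4*exp(-z*(2*2^(1/3)/(3*sqrt(13) + 11)^(1/3) + 2 + 2^(2/3)*(3*sqrt(13) + 11)^(1/3))/6) - 6*z^2/35


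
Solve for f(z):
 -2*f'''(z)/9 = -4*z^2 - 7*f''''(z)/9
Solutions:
 f(z) = C1 + C2*z + C3*z^2 + C4*exp(2*z/7) + 3*z^5/10 + 21*z^4/4 + 147*z^3/2


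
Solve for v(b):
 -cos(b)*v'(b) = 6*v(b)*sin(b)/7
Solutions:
 v(b) = C1*cos(b)^(6/7)


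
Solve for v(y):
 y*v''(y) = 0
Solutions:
 v(y) = C1 + C2*y


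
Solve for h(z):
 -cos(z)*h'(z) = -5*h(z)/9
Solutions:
 h(z) = C1*(sin(z) + 1)^(5/18)/(sin(z) - 1)^(5/18)


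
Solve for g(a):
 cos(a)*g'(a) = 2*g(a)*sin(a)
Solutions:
 g(a) = C1/cos(a)^2


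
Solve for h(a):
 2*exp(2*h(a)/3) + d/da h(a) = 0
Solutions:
 h(a) = 3*log(-sqrt(-1/(C1 - 2*a))) - 3*log(2) + 3*log(6)/2
 h(a) = 3*log(-1/(C1 - 2*a))/2 - 3*log(2) + 3*log(6)/2


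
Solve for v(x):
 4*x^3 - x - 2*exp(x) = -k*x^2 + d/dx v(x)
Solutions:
 v(x) = C1 + k*x^3/3 + x^4 - x^2/2 - 2*exp(x)


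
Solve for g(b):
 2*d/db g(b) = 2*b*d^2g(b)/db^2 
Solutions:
 g(b) = C1 + C2*b^2


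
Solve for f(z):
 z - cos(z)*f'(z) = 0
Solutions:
 f(z) = C1 + Integral(z/cos(z), z)


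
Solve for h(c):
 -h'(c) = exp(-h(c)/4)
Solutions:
 h(c) = 4*log(C1 - c/4)


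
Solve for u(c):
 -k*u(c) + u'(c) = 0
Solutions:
 u(c) = C1*exp(c*k)


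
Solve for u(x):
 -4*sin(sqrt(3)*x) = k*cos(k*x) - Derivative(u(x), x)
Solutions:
 u(x) = C1 + sin(k*x) - 4*sqrt(3)*cos(sqrt(3)*x)/3


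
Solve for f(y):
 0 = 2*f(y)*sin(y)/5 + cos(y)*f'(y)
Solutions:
 f(y) = C1*cos(y)^(2/5)


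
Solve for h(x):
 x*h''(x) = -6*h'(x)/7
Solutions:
 h(x) = C1 + C2*x^(1/7)


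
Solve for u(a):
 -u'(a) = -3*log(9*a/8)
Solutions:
 u(a) = C1 + 3*a*log(a) - 3*a + a*log(729/512)


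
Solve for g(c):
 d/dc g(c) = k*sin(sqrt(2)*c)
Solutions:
 g(c) = C1 - sqrt(2)*k*cos(sqrt(2)*c)/2


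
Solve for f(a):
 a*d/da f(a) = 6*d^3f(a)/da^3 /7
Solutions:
 f(a) = C1 + Integral(C2*airyai(6^(2/3)*7^(1/3)*a/6) + C3*airybi(6^(2/3)*7^(1/3)*a/6), a)


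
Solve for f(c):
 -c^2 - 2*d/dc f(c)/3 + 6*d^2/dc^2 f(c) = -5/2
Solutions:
 f(c) = C1 + C2*exp(c/9) - c^3/2 - 27*c^2/2 - 957*c/4


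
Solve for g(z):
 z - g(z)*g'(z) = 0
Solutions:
 g(z) = -sqrt(C1 + z^2)
 g(z) = sqrt(C1 + z^2)


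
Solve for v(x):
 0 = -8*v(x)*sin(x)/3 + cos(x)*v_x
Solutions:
 v(x) = C1/cos(x)^(8/3)


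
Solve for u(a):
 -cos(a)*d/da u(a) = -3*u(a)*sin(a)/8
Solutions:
 u(a) = C1/cos(a)^(3/8)


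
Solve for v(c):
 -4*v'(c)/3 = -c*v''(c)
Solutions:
 v(c) = C1 + C2*c^(7/3)


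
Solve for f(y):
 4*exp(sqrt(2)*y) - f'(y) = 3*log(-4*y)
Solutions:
 f(y) = C1 - 3*y*log(-y) + 3*y*(1 - 2*log(2)) + 2*sqrt(2)*exp(sqrt(2)*y)


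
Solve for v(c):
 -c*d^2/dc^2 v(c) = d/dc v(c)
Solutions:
 v(c) = C1 + C2*log(c)


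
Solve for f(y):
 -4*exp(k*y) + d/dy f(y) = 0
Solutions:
 f(y) = C1 + 4*exp(k*y)/k


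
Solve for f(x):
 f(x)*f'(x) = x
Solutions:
 f(x) = -sqrt(C1 + x^2)
 f(x) = sqrt(C1 + x^2)


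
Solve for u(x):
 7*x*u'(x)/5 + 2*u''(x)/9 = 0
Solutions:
 u(x) = C1 + C2*erf(3*sqrt(35)*x/10)


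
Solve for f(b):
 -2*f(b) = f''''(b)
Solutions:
 f(b) = (C1*sin(2^(3/4)*b/2) + C2*cos(2^(3/4)*b/2))*exp(-2^(3/4)*b/2) + (C3*sin(2^(3/4)*b/2) + C4*cos(2^(3/4)*b/2))*exp(2^(3/4)*b/2)


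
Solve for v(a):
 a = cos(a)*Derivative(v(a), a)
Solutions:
 v(a) = C1 + Integral(a/cos(a), a)


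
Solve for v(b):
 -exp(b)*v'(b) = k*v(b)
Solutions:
 v(b) = C1*exp(k*exp(-b))


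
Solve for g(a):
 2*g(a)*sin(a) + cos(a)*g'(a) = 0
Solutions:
 g(a) = C1*cos(a)^2


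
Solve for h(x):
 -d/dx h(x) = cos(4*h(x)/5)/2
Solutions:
 x/2 - 5*log(sin(4*h(x)/5) - 1)/8 + 5*log(sin(4*h(x)/5) + 1)/8 = C1


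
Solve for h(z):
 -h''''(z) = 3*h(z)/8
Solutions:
 h(z) = (C1*sin(2^(3/4)*3^(1/4)*z/4) + C2*cos(2^(3/4)*3^(1/4)*z/4))*exp(-2^(3/4)*3^(1/4)*z/4) + (C3*sin(2^(3/4)*3^(1/4)*z/4) + C4*cos(2^(3/4)*3^(1/4)*z/4))*exp(2^(3/4)*3^(1/4)*z/4)


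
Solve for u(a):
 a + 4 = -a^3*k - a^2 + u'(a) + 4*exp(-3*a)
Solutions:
 u(a) = C1 + a^4*k/4 + a^3/3 + a^2/2 + 4*a + 4*exp(-3*a)/3


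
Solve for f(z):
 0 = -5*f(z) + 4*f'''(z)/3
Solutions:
 f(z) = C3*exp(30^(1/3)*z/2) + (C1*sin(10^(1/3)*3^(5/6)*z/4) + C2*cos(10^(1/3)*3^(5/6)*z/4))*exp(-30^(1/3)*z/4)


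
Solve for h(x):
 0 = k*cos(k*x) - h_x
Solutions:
 h(x) = C1 + sin(k*x)


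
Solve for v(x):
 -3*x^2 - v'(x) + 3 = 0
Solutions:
 v(x) = C1 - x^3 + 3*x


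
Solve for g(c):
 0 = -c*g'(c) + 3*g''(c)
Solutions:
 g(c) = C1 + C2*erfi(sqrt(6)*c/6)


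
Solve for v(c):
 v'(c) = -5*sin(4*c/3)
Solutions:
 v(c) = C1 + 15*cos(4*c/3)/4


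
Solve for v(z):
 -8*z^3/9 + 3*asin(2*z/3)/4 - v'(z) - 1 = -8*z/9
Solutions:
 v(z) = C1 - 2*z^4/9 + 4*z^2/9 + 3*z*asin(2*z/3)/4 - z + 3*sqrt(9 - 4*z^2)/8


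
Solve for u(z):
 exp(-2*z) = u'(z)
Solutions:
 u(z) = C1 - exp(-2*z)/2


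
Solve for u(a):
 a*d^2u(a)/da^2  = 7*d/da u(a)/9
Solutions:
 u(a) = C1 + C2*a^(16/9)


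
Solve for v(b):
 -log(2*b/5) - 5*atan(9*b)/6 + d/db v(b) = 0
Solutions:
 v(b) = C1 + b*log(b) + 5*b*atan(9*b)/6 - b*log(5) - b + b*log(2) - 5*log(81*b^2 + 1)/108


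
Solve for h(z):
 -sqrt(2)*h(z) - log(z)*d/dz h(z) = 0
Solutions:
 h(z) = C1*exp(-sqrt(2)*li(z))


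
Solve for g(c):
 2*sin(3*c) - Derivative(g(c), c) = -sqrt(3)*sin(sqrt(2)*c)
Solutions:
 g(c) = C1 - 2*cos(3*c)/3 - sqrt(6)*cos(sqrt(2)*c)/2


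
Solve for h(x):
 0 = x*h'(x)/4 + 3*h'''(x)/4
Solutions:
 h(x) = C1 + Integral(C2*airyai(-3^(2/3)*x/3) + C3*airybi(-3^(2/3)*x/3), x)


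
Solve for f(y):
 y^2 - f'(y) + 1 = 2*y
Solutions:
 f(y) = C1 + y^3/3 - y^2 + y


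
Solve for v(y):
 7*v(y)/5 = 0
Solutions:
 v(y) = 0


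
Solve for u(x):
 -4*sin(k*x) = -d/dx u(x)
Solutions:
 u(x) = C1 - 4*cos(k*x)/k


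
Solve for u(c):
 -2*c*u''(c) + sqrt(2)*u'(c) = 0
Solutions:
 u(c) = C1 + C2*c^(sqrt(2)/2 + 1)


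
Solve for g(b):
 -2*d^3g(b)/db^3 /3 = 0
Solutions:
 g(b) = C1 + C2*b + C3*b^2


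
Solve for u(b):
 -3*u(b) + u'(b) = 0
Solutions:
 u(b) = C1*exp(3*b)


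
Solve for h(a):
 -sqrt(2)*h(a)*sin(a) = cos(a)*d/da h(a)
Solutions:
 h(a) = C1*cos(a)^(sqrt(2))


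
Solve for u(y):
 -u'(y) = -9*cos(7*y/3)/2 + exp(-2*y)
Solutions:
 u(y) = C1 + 27*sin(7*y/3)/14 + exp(-2*y)/2


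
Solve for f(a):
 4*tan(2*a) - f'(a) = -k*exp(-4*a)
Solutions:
 f(a) = C1 - k*exp(-4*a)/4 + log(tan(2*a)^2 + 1)


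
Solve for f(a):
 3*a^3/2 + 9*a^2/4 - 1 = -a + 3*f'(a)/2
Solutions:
 f(a) = C1 + a^4/4 + a^3/2 + a^2/3 - 2*a/3


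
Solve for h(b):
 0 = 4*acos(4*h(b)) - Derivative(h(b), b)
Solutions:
 Integral(1/acos(4*_y), (_y, h(b))) = C1 + 4*b


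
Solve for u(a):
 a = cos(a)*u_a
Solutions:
 u(a) = C1 + Integral(a/cos(a), a)


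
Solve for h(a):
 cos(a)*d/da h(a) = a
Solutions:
 h(a) = C1 + Integral(a/cos(a), a)


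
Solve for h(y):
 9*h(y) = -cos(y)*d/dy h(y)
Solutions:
 h(y) = C1*sqrt(sin(y) - 1)*(sin(y)^4 - 4*sin(y)^3 + 6*sin(y)^2 - 4*sin(y) + 1)/(sqrt(sin(y) + 1)*(sin(y)^4 + 4*sin(y)^3 + 6*sin(y)^2 + 4*sin(y) + 1))


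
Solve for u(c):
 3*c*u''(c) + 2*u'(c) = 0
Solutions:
 u(c) = C1 + C2*c^(1/3)


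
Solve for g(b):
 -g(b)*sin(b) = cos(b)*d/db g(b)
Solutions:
 g(b) = C1*cos(b)


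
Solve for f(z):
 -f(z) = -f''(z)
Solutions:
 f(z) = C1*exp(-z) + C2*exp(z)


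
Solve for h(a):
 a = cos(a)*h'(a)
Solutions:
 h(a) = C1 + Integral(a/cos(a), a)


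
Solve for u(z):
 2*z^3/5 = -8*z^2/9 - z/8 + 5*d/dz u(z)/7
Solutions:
 u(z) = C1 + 7*z^4/50 + 56*z^3/135 + 7*z^2/80


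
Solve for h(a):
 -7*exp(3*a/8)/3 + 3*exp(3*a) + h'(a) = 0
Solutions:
 h(a) = C1 + 56*exp(3*a/8)/9 - exp(3*a)


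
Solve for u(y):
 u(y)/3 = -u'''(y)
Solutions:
 u(y) = C3*exp(-3^(2/3)*y/3) + (C1*sin(3^(1/6)*y/2) + C2*cos(3^(1/6)*y/2))*exp(3^(2/3)*y/6)


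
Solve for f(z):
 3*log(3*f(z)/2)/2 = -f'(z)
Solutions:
 -2*Integral(1/(-log(_y) - log(3) + log(2)), (_y, f(z)))/3 = C1 - z


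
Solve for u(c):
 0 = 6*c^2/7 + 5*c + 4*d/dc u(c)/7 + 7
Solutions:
 u(c) = C1 - c^3/2 - 35*c^2/8 - 49*c/4


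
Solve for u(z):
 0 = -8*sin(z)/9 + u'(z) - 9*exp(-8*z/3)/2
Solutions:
 u(z) = C1 - 8*cos(z)/9 - 27*exp(-8*z/3)/16


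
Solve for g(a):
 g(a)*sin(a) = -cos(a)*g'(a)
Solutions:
 g(a) = C1*cos(a)


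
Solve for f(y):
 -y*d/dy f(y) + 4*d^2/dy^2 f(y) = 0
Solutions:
 f(y) = C1 + C2*erfi(sqrt(2)*y/4)


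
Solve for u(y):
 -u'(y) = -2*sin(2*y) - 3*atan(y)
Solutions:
 u(y) = C1 + 3*y*atan(y) - 3*log(y^2 + 1)/2 - cos(2*y)


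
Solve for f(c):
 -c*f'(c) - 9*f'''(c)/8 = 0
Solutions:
 f(c) = C1 + Integral(C2*airyai(-2*3^(1/3)*c/3) + C3*airybi(-2*3^(1/3)*c/3), c)


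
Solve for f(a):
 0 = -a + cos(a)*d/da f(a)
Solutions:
 f(a) = C1 + Integral(a/cos(a), a)


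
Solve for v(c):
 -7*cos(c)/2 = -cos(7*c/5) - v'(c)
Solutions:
 v(c) = C1 + 7*sin(c)/2 - 5*sin(7*c/5)/7


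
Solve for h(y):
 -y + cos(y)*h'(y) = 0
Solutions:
 h(y) = C1 + Integral(y/cos(y), y)


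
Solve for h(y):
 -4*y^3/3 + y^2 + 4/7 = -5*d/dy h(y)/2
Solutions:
 h(y) = C1 + 2*y^4/15 - 2*y^3/15 - 8*y/35


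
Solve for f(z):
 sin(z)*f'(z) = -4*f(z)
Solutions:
 f(z) = C1*(cos(z)^2 + 2*cos(z) + 1)/(cos(z)^2 - 2*cos(z) + 1)


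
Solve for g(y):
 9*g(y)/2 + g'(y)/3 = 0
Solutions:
 g(y) = C1*exp(-27*y/2)


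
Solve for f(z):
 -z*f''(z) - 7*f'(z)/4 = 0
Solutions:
 f(z) = C1 + C2/z^(3/4)


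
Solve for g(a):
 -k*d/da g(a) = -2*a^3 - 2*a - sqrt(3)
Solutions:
 g(a) = C1 + a^4/(2*k) + a^2/k + sqrt(3)*a/k


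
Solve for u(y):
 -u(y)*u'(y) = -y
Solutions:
 u(y) = -sqrt(C1 + y^2)
 u(y) = sqrt(C1 + y^2)


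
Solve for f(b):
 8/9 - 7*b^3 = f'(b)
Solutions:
 f(b) = C1 - 7*b^4/4 + 8*b/9


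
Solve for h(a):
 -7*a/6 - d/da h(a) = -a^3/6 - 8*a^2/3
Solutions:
 h(a) = C1 + a^4/24 + 8*a^3/9 - 7*a^2/12


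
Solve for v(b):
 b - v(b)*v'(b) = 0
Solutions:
 v(b) = -sqrt(C1 + b^2)
 v(b) = sqrt(C1 + b^2)


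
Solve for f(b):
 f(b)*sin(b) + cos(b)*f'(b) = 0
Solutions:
 f(b) = C1*cos(b)


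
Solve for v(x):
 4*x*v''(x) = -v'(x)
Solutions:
 v(x) = C1 + C2*x^(3/4)


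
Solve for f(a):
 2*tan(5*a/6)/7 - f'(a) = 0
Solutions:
 f(a) = C1 - 12*log(cos(5*a/6))/35


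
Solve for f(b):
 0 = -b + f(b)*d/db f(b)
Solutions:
 f(b) = -sqrt(C1 + b^2)
 f(b) = sqrt(C1 + b^2)


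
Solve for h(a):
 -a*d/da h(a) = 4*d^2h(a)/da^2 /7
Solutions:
 h(a) = C1 + C2*erf(sqrt(14)*a/4)


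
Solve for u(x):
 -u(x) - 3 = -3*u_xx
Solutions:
 u(x) = C1*exp(-sqrt(3)*x/3) + C2*exp(sqrt(3)*x/3) - 3


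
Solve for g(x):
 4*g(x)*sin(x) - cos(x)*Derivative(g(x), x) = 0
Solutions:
 g(x) = C1/cos(x)^4


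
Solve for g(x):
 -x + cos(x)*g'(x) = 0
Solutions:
 g(x) = C1 + Integral(x/cos(x), x)


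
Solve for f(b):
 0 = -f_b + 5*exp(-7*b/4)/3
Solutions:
 f(b) = C1 - 20*exp(-7*b/4)/21


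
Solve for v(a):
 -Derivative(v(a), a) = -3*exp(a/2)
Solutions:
 v(a) = C1 + 6*exp(a/2)


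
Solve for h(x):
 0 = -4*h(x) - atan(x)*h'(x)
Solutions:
 h(x) = C1*exp(-4*Integral(1/atan(x), x))


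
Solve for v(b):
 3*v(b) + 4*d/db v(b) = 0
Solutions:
 v(b) = C1*exp(-3*b/4)


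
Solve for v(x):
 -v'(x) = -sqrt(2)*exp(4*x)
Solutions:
 v(x) = C1 + sqrt(2)*exp(4*x)/4


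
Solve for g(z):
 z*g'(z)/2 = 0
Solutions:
 g(z) = C1


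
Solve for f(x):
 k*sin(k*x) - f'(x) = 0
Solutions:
 f(x) = C1 - cos(k*x)


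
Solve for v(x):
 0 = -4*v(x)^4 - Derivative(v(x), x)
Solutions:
 v(x) = (-3^(2/3) - 3*3^(1/6)*I)*(1/(C1 + 4*x))^(1/3)/6
 v(x) = (-3^(2/3) + 3*3^(1/6)*I)*(1/(C1 + 4*x))^(1/3)/6
 v(x) = (1/(C1 + 12*x))^(1/3)


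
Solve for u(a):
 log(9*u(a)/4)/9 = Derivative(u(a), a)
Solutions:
 9*Integral(1/(-log(_y) - 2*log(3) + 2*log(2)), (_y, u(a))) = C1 - a


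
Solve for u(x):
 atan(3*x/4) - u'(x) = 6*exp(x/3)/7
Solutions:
 u(x) = C1 + x*atan(3*x/4) - 18*exp(x/3)/7 - 2*log(9*x^2 + 16)/3


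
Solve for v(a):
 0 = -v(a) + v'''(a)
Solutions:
 v(a) = C3*exp(a) + (C1*sin(sqrt(3)*a/2) + C2*cos(sqrt(3)*a/2))*exp(-a/2)


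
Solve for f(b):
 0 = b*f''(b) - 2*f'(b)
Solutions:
 f(b) = C1 + C2*b^3


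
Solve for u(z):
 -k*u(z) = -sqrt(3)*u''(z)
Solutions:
 u(z) = C1*exp(-3^(3/4)*sqrt(k)*z/3) + C2*exp(3^(3/4)*sqrt(k)*z/3)


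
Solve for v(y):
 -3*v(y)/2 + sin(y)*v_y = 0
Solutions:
 v(y) = C1*(cos(y) - 1)^(3/4)/(cos(y) + 1)^(3/4)


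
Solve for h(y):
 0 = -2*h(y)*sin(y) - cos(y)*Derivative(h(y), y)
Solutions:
 h(y) = C1*cos(y)^2


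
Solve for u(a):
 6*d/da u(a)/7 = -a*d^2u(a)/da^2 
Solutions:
 u(a) = C1 + C2*a^(1/7)


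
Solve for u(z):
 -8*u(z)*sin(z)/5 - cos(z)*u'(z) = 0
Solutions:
 u(z) = C1*cos(z)^(8/5)


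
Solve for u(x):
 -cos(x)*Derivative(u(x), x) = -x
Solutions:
 u(x) = C1 + Integral(x/cos(x), x)


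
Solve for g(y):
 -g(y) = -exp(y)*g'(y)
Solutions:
 g(y) = C1*exp(-exp(-y))


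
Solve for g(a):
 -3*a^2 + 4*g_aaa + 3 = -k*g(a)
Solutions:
 g(a) = C1*exp(2^(1/3)*a*(-k)^(1/3)/2) + C2*exp(2^(1/3)*a*(-k)^(1/3)*(-1 + sqrt(3)*I)/4) + C3*exp(-2^(1/3)*a*(-k)^(1/3)*(1 + sqrt(3)*I)/4) + 3*a^2/k - 3/k


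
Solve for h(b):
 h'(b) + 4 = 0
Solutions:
 h(b) = C1 - 4*b


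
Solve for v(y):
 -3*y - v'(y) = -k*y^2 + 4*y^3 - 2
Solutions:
 v(y) = C1 + k*y^3/3 - y^4 - 3*y^2/2 + 2*y


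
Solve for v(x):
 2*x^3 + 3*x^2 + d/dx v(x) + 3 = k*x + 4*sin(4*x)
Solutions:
 v(x) = C1 + k*x^2/2 - x^4/2 - x^3 - 3*x - cos(4*x)


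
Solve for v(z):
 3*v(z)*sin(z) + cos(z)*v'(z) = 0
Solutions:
 v(z) = C1*cos(z)^3


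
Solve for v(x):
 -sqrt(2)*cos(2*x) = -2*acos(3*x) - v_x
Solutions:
 v(x) = C1 - 2*x*acos(3*x) + 2*sqrt(1 - 9*x^2)/3 + sqrt(2)*sin(2*x)/2


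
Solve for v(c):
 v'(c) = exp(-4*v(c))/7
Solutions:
 v(c) = log(-I*(C1 + 4*c/7)^(1/4))
 v(c) = log(I*(C1 + 4*c/7)^(1/4))
 v(c) = log(-(C1 + 4*c/7)^(1/4))
 v(c) = log(C1 + 4*c/7)/4


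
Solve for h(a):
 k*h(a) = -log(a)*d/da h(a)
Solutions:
 h(a) = C1*exp(-k*li(a))


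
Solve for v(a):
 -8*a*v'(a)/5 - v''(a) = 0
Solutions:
 v(a) = C1 + C2*erf(2*sqrt(5)*a/5)


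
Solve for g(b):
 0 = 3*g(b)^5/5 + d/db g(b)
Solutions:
 g(b) = -5^(1/4)*(1/(C1 + 12*b))^(1/4)
 g(b) = 5^(1/4)*(1/(C1 + 12*b))^(1/4)
 g(b) = -5^(1/4)*I*(1/(C1 + 12*b))^(1/4)
 g(b) = 5^(1/4)*I*(1/(C1 + 12*b))^(1/4)


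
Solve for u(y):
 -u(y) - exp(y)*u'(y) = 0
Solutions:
 u(y) = C1*exp(exp(-y))


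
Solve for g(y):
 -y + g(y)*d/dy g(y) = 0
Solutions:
 g(y) = -sqrt(C1 + y^2)
 g(y) = sqrt(C1 + y^2)


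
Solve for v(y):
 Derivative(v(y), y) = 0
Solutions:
 v(y) = C1


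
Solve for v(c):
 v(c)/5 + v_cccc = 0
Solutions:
 v(c) = (C1*sin(sqrt(2)*5^(3/4)*c/10) + C2*cos(sqrt(2)*5^(3/4)*c/10))*exp(-sqrt(2)*5^(3/4)*c/10) + (C3*sin(sqrt(2)*5^(3/4)*c/10) + C4*cos(sqrt(2)*5^(3/4)*c/10))*exp(sqrt(2)*5^(3/4)*c/10)


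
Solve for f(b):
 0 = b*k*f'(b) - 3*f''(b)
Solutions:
 f(b) = Piecewise((-sqrt(6)*sqrt(pi)*C1*erf(sqrt(6)*b*sqrt(-k)/6)/(2*sqrt(-k)) - C2, (k > 0) | (k < 0)), (-C1*b - C2, True))


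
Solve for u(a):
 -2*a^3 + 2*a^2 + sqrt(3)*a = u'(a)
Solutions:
 u(a) = C1 - a^4/2 + 2*a^3/3 + sqrt(3)*a^2/2


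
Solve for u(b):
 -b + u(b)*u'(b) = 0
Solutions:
 u(b) = -sqrt(C1 + b^2)
 u(b) = sqrt(C1 + b^2)


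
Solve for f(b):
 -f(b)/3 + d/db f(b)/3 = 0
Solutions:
 f(b) = C1*exp(b)


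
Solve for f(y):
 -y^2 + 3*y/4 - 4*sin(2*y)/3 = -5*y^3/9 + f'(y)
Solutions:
 f(y) = C1 + 5*y^4/36 - y^3/3 + 3*y^2/8 + 2*cos(2*y)/3


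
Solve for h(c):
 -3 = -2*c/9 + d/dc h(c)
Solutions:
 h(c) = C1 + c^2/9 - 3*c


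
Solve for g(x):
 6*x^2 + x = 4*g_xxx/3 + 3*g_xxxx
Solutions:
 g(x) = C1 + C2*x + C3*x^2 + C4*exp(-4*x/9) + 3*x^5/40 - 13*x^4/16 + 117*x^3/16


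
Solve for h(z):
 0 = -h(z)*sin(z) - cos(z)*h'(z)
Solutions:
 h(z) = C1*cos(z)


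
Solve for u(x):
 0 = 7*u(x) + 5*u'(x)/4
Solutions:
 u(x) = C1*exp(-28*x/5)


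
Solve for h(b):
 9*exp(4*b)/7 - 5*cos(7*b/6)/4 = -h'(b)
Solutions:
 h(b) = C1 - 9*exp(4*b)/28 + 15*sin(7*b/6)/14


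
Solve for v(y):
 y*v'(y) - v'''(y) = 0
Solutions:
 v(y) = C1 + Integral(C2*airyai(y) + C3*airybi(y), y)


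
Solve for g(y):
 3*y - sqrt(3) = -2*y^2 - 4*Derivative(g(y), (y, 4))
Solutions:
 g(y) = C1 + C2*y + C3*y^2 + C4*y^3 - y^6/720 - y^5/160 + sqrt(3)*y^4/96


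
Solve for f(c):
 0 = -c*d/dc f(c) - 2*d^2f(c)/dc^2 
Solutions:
 f(c) = C1 + C2*erf(c/2)


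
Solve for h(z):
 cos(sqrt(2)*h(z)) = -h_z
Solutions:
 h(z) = sqrt(2)*(pi - asin((exp(2*sqrt(2)*C1) + exp(2*sqrt(2)*z))/(exp(2*sqrt(2)*C1) - exp(2*sqrt(2)*z))))/2
 h(z) = sqrt(2)*asin((exp(2*sqrt(2)*C1) + exp(2*sqrt(2)*z))/(exp(2*sqrt(2)*C1) - exp(2*sqrt(2)*z)))/2


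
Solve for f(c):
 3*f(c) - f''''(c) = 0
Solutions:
 f(c) = C1*exp(-3^(1/4)*c) + C2*exp(3^(1/4)*c) + C3*sin(3^(1/4)*c) + C4*cos(3^(1/4)*c)


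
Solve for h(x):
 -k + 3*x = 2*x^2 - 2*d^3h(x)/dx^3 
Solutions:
 h(x) = C1 + C2*x + C3*x^2 + k*x^3/12 + x^5/60 - x^4/16


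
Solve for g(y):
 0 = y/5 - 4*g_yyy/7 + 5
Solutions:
 g(y) = C1 + C2*y + C3*y^2 + 7*y^4/480 + 35*y^3/24


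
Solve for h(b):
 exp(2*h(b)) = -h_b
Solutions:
 h(b) = log(-sqrt(-1/(C1 - b))) - log(2)/2
 h(b) = log(-1/(C1 - b))/2 - log(2)/2


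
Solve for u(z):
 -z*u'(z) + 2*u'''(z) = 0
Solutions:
 u(z) = C1 + Integral(C2*airyai(2^(2/3)*z/2) + C3*airybi(2^(2/3)*z/2), z)


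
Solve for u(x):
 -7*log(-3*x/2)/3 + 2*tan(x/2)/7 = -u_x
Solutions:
 u(x) = C1 + 7*x*log(-x)/3 - 7*x/3 - 7*x*log(2)/3 + 7*x*log(3)/3 + 4*log(cos(x/2))/7


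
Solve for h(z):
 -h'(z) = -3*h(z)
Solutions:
 h(z) = C1*exp(3*z)


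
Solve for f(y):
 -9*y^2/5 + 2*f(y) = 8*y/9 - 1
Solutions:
 f(y) = 9*y^2/10 + 4*y/9 - 1/2


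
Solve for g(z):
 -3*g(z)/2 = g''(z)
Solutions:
 g(z) = C1*sin(sqrt(6)*z/2) + C2*cos(sqrt(6)*z/2)


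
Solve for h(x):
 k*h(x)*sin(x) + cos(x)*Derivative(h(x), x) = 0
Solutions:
 h(x) = C1*exp(k*log(cos(x)))


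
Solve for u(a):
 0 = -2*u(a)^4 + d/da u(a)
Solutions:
 u(a) = (-1/(C1 + 6*a))^(1/3)
 u(a) = (-1/(C1 + 2*a))^(1/3)*(-3^(2/3) - 3*3^(1/6)*I)/6
 u(a) = (-1/(C1 + 2*a))^(1/3)*(-3^(2/3) + 3*3^(1/6)*I)/6


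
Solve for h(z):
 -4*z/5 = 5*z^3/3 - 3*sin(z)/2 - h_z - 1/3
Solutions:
 h(z) = C1 + 5*z^4/12 + 2*z^2/5 - z/3 + 3*cos(z)/2


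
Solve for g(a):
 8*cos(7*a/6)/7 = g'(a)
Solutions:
 g(a) = C1 + 48*sin(7*a/6)/49


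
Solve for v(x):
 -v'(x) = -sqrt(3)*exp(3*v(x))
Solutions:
 v(x) = log(-1/(C1 + 3*sqrt(3)*x))/3
 v(x) = log((-1/(C1 + sqrt(3)*x))^(1/3)*(-3^(2/3) - 3*3^(1/6)*I)/6)
 v(x) = log((-1/(C1 + sqrt(3)*x))^(1/3)*(-3^(2/3) + 3*3^(1/6)*I)/6)


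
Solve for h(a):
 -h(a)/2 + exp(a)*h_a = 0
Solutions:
 h(a) = C1*exp(-exp(-a)/2)


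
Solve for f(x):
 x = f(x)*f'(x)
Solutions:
 f(x) = -sqrt(C1 + x^2)
 f(x) = sqrt(C1 + x^2)


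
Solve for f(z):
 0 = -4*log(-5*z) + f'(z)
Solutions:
 f(z) = C1 + 4*z*log(-z) + 4*z*(-1 + log(5))


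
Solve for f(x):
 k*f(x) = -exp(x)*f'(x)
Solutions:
 f(x) = C1*exp(k*exp(-x))


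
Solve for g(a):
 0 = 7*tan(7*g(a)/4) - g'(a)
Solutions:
 g(a) = -4*asin(C1*exp(49*a/4))/7 + 4*pi/7
 g(a) = 4*asin(C1*exp(49*a/4))/7


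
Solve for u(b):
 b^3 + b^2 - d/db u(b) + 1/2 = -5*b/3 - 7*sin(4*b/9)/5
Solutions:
 u(b) = C1 + b^4/4 + b^3/3 + 5*b^2/6 + b/2 - 63*cos(4*b/9)/20


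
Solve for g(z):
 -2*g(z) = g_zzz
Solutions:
 g(z) = C3*exp(-2^(1/3)*z) + (C1*sin(2^(1/3)*sqrt(3)*z/2) + C2*cos(2^(1/3)*sqrt(3)*z/2))*exp(2^(1/3)*z/2)


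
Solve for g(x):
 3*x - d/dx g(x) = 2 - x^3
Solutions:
 g(x) = C1 + x^4/4 + 3*x^2/2 - 2*x


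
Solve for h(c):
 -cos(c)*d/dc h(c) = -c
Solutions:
 h(c) = C1 + Integral(c/cos(c), c)


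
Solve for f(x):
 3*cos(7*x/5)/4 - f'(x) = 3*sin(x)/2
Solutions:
 f(x) = C1 + 15*sin(7*x/5)/28 + 3*cos(x)/2


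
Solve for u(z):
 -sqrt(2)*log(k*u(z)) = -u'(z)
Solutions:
 li(k*u(z))/k = C1 + sqrt(2)*z


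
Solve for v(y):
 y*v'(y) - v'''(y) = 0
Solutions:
 v(y) = C1 + Integral(C2*airyai(y) + C3*airybi(y), y)


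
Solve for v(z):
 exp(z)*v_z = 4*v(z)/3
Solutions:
 v(z) = C1*exp(-4*exp(-z)/3)


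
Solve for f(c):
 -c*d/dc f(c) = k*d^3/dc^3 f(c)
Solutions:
 f(c) = C1 + Integral(C2*airyai(c*(-1/k)^(1/3)) + C3*airybi(c*(-1/k)^(1/3)), c)


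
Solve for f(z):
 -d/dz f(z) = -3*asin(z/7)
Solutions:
 f(z) = C1 + 3*z*asin(z/7) + 3*sqrt(49 - z^2)


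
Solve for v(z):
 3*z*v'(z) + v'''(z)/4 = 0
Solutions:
 v(z) = C1 + Integral(C2*airyai(-12^(1/3)*z) + C3*airybi(-12^(1/3)*z), z)


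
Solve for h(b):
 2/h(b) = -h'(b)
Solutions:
 h(b) = -sqrt(C1 - 4*b)
 h(b) = sqrt(C1 - 4*b)


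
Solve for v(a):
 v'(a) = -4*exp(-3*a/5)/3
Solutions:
 v(a) = C1 + 20*exp(-3*a/5)/9


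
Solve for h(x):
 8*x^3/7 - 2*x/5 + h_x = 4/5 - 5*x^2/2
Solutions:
 h(x) = C1 - 2*x^4/7 - 5*x^3/6 + x^2/5 + 4*x/5


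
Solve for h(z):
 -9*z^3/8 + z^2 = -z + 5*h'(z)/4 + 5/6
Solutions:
 h(z) = C1 - 9*z^4/40 + 4*z^3/15 + 2*z^2/5 - 2*z/3


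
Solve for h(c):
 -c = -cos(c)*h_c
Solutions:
 h(c) = C1 + Integral(c/cos(c), c)


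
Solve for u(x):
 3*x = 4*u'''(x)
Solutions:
 u(x) = C1 + C2*x + C3*x^2 + x^4/32


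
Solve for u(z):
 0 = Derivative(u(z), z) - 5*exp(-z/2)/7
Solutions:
 u(z) = C1 - 10*exp(-z/2)/7


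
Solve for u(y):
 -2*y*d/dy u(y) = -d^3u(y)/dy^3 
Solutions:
 u(y) = C1 + Integral(C2*airyai(2^(1/3)*y) + C3*airybi(2^(1/3)*y), y)


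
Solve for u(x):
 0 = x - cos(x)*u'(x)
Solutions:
 u(x) = C1 + Integral(x/cos(x), x)


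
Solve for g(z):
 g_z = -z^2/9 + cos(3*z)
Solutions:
 g(z) = C1 - z^3/27 + sin(3*z)/3


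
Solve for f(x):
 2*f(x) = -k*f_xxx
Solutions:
 f(x) = C1*exp(2^(1/3)*x*(-1/k)^(1/3)) + C2*exp(2^(1/3)*x*(-1/k)^(1/3)*(-1 + sqrt(3)*I)/2) + C3*exp(-2^(1/3)*x*(-1/k)^(1/3)*(1 + sqrt(3)*I)/2)


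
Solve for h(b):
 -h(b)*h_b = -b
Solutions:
 h(b) = -sqrt(C1 + b^2)
 h(b) = sqrt(C1 + b^2)


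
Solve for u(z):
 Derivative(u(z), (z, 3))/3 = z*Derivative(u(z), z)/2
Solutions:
 u(z) = C1 + Integral(C2*airyai(2^(2/3)*3^(1/3)*z/2) + C3*airybi(2^(2/3)*3^(1/3)*z/2), z)


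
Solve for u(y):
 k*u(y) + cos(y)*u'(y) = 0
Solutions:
 u(y) = C1*exp(k*(log(sin(y) - 1) - log(sin(y) + 1))/2)


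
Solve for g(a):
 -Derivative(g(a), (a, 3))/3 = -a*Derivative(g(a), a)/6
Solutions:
 g(a) = C1 + Integral(C2*airyai(2^(2/3)*a/2) + C3*airybi(2^(2/3)*a/2), a)


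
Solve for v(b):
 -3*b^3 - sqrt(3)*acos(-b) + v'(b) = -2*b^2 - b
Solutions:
 v(b) = C1 + 3*b^4/4 - 2*b^3/3 - b^2/2 + sqrt(3)*(b*acos(-b) + sqrt(1 - b^2))


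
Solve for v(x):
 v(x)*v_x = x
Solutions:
 v(x) = -sqrt(C1 + x^2)
 v(x) = sqrt(C1 + x^2)


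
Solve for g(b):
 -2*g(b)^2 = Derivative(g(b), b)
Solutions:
 g(b) = 1/(C1 + 2*b)


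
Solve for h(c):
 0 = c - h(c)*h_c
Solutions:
 h(c) = -sqrt(C1 + c^2)
 h(c) = sqrt(C1 + c^2)


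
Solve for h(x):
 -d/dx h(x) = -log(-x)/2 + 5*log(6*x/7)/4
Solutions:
 h(x) = C1 - 3*x*log(x)/4 + x*(-5*log(6) + 3 + 5*log(7) + 2*I*pi)/4


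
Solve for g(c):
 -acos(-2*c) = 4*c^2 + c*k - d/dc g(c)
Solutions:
 g(c) = C1 + 4*c^3/3 + c^2*k/2 + c*acos(-2*c) + sqrt(1 - 4*c^2)/2


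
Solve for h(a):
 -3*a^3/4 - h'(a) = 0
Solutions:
 h(a) = C1 - 3*a^4/16


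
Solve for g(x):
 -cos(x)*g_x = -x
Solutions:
 g(x) = C1 + Integral(x/cos(x), x)


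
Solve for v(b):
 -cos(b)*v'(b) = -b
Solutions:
 v(b) = C1 + Integral(b/cos(b), b)


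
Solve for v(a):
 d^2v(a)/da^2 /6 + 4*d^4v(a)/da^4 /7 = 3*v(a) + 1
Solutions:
 v(a) = C1*exp(-sqrt(3)*a*sqrt(-7 + sqrt(12145))/12) + C2*exp(sqrt(3)*a*sqrt(-7 + sqrt(12145))/12) + C3*sin(sqrt(3)*a*sqrt(7 + sqrt(12145))/12) + C4*cos(sqrt(3)*a*sqrt(7 + sqrt(12145))/12) - 1/3


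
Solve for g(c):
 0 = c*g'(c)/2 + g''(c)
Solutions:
 g(c) = C1 + C2*erf(c/2)


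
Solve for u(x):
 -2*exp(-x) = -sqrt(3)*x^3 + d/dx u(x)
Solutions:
 u(x) = C1 + sqrt(3)*x^4/4 + 2*exp(-x)


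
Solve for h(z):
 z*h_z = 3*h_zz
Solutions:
 h(z) = C1 + C2*erfi(sqrt(6)*z/6)


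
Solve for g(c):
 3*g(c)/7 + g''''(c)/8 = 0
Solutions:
 g(c) = (C1*sin(6^(1/4)*7^(3/4)*c/7) + C2*cos(6^(1/4)*7^(3/4)*c/7))*exp(-6^(1/4)*7^(3/4)*c/7) + (C3*sin(6^(1/4)*7^(3/4)*c/7) + C4*cos(6^(1/4)*7^(3/4)*c/7))*exp(6^(1/4)*7^(3/4)*c/7)


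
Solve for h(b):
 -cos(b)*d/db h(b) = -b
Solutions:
 h(b) = C1 + Integral(b/cos(b), b)


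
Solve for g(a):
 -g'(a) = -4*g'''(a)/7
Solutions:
 g(a) = C1 + C2*exp(-sqrt(7)*a/2) + C3*exp(sqrt(7)*a/2)


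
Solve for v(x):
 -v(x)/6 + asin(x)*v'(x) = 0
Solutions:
 v(x) = C1*exp(Integral(1/asin(x), x)/6)


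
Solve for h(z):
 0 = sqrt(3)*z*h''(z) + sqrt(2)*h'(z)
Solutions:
 h(z) = C1 + C2*z^(1 - sqrt(6)/3)


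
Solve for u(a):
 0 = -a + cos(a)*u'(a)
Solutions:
 u(a) = C1 + Integral(a/cos(a), a)


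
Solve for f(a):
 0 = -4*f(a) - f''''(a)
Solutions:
 f(a) = (C1*sin(a) + C2*cos(a))*exp(-a) + (C3*sin(a) + C4*cos(a))*exp(a)


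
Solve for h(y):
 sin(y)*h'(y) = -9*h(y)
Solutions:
 h(y) = C1*sqrt(cos(y) + 1)*(cos(y)^4 + 4*cos(y)^3 + 6*cos(y)^2 + 4*cos(y) + 1)/(sqrt(cos(y) - 1)*(cos(y)^4 - 4*cos(y)^3 + 6*cos(y)^2 - 4*cos(y) + 1))


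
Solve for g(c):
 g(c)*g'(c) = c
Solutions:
 g(c) = -sqrt(C1 + c^2)
 g(c) = sqrt(C1 + c^2)


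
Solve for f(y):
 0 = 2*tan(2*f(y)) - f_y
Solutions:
 f(y) = -asin(C1*exp(4*y))/2 + pi/2
 f(y) = asin(C1*exp(4*y))/2


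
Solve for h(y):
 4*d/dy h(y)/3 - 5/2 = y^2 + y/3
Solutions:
 h(y) = C1 + y^3/4 + y^2/8 + 15*y/8


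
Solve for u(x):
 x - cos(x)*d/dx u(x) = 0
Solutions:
 u(x) = C1 + Integral(x/cos(x), x)


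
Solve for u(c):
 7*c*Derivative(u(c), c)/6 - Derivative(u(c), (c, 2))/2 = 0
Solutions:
 u(c) = C1 + C2*erfi(sqrt(42)*c/6)


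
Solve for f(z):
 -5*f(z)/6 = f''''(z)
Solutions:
 f(z) = (C1*sin(10^(1/4)*3^(3/4)*z/6) + C2*cos(10^(1/4)*3^(3/4)*z/6))*exp(-10^(1/4)*3^(3/4)*z/6) + (C3*sin(10^(1/4)*3^(3/4)*z/6) + C4*cos(10^(1/4)*3^(3/4)*z/6))*exp(10^(1/4)*3^(3/4)*z/6)


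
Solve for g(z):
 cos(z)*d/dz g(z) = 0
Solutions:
 g(z) = C1


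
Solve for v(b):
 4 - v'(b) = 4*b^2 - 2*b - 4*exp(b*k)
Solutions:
 v(b) = C1 - 4*b^3/3 + b^2 + 4*b + 4*exp(b*k)/k


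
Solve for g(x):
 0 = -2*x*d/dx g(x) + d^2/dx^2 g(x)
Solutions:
 g(x) = C1 + C2*erfi(x)


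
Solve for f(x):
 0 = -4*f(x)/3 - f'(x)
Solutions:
 f(x) = C1*exp(-4*x/3)


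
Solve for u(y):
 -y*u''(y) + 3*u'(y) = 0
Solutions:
 u(y) = C1 + C2*y^4


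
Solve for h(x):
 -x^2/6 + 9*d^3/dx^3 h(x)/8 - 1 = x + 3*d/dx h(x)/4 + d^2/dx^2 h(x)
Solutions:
 h(x) = C1 + C2*exp(x*(4 - sqrt(70))/9) + C3*exp(x*(4 + sqrt(70))/9) - 2*x^3/27 - 10*x^2/27 - 82*x/81


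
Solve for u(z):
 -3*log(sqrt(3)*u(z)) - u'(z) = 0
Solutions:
 2*Integral(1/(2*log(_y) + log(3)), (_y, u(z)))/3 = C1 - z


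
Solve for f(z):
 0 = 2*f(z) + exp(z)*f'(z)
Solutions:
 f(z) = C1*exp(2*exp(-z))


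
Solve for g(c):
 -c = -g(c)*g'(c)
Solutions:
 g(c) = -sqrt(C1 + c^2)
 g(c) = sqrt(C1 + c^2)


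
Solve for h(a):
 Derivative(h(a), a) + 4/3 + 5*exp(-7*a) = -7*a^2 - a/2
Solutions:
 h(a) = C1 - 7*a^3/3 - a^2/4 - 4*a/3 + 5*exp(-7*a)/7


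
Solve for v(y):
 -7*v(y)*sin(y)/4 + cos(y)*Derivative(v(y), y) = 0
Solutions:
 v(y) = C1/cos(y)^(7/4)


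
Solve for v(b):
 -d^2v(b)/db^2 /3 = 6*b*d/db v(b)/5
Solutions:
 v(b) = C1 + C2*erf(3*sqrt(5)*b/5)


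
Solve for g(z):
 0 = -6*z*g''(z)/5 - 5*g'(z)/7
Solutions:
 g(z) = C1 + C2*z^(17/42)


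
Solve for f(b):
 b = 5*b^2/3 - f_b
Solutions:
 f(b) = C1 + 5*b^3/9 - b^2/2


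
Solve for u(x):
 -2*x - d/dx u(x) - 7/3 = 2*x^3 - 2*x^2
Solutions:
 u(x) = C1 - x^4/2 + 2*x^3/3 - x^2 - 7*x/3


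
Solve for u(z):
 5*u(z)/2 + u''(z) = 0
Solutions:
 u(z) = C1*sin(sqrt(10)*z/2) + C2*cos(sqrt(10)*z/2)


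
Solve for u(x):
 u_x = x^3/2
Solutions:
 u(x) = C1 + x^4/8


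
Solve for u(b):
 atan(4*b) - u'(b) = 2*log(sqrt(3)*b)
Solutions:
 u(b) = C1 - 2*b*log(b) + b*atan(4*b) - b*log(3) + 2*b - log(16*b^2 + 1)/8


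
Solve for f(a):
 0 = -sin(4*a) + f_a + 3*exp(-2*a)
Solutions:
 f(a) = C1 - cos(4*a)/4 + 3*exp(-2*a)/2


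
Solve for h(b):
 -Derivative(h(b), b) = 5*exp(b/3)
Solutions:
 h(b) = C1 - 15*exp(b/3)


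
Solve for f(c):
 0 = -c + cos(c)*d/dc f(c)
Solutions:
 f(c) = C1 + Integral(c/cos(c), c)


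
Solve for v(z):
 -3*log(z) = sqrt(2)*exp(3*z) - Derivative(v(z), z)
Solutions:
 v(z) = C1 + 3*z*log(z) - 3*z + sqrt(2)*exp(3*z)/3


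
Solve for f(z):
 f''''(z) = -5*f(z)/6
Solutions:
 f(z) = (C1*sin(10^(1/4)*3^(3/4)*z/6) + C2*cos(10^(1/4)*3^(3/4)*z/6))*exp(-10^(1/4)*3^(3/4)*z/6) + (C3*sin(10^(1/4)*3^(3/4)*z/6) + C4*cos(10^(1/4)*3^(3/4)*z/6))*exp(10^(1/4)*3^(3/4)*z/6)


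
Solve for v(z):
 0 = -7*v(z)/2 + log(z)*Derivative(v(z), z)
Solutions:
 v(z) = C1*exp(7*li(z)/2)


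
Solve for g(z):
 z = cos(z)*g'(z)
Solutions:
 g(z) = C1 + Integral(z/cos(z), z)


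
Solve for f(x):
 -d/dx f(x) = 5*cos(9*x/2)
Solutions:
 f(x) = C1 - 10*sin(9*x/2)/9


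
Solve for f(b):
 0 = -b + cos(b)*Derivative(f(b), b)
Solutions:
 f(b) = C1 + Integral(b/cos(b), b)


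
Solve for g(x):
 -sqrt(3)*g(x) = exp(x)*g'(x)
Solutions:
 g(x) = C1*exp(sqrt(3)*exp(-x))


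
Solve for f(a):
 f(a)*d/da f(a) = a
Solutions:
 f(a) = -sqrt(C1 + a^2)
 f(a) = sqrt(C1 + a^2)


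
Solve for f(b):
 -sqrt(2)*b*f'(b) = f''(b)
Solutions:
 f(b) = C1 + C2*erf(2^(3/4)*b/2)


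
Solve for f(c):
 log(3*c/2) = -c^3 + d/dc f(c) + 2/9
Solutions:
 f(c) = C1 + c^4/4 + c*log(c) - 11*c/9 + c*log(3/2)


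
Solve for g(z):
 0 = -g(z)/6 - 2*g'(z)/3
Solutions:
 g(z) = C1*exp(-z/4)


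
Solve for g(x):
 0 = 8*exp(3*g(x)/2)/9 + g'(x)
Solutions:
 g(x) = 2*log(1/(C1 + 8*x))/3 + 2*log(6)/3
 g(x) = 2*log((-6^(1/3) - 2^(1/3)*3^(5/6)*I)*(1/(C1 + 8*x))^(1/3)/2)
 g(x) = 2*log((-6^(1/3) + 2^(1/3)*3^(5/6)*I)*(1/(C1 + 8*x))^(1/3)/2)


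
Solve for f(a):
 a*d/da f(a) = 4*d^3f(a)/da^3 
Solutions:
 f(a) = C1 + Integral(C2*airyai(2^(1/3)*a/2) + C3*airybi(2^(1/3)*a/2), a)


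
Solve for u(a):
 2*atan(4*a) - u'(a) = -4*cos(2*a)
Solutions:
 u(a) = C1 + 2*a*atan(4*a) - log(16*a^2 + 1)/4 + 2*sin(2*a)


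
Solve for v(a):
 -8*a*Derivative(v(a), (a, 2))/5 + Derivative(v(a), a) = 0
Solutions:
 v(a) = C1 + C2*a^(13/8)


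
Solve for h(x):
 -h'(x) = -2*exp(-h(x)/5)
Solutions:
 h(x) = 5*log(C1 + 2*x/5)


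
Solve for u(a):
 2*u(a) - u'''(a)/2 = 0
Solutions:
 u(a) = C3*exp(2^(2/3)*a) + (C1*sin(2^(2/3)*sqrt(3)*a/2) + C2*cos(2^(2/3)*sqrt(3)*a/2))*exp(-2^(2/3)*a/2)


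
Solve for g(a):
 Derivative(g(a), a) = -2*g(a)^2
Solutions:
 g(a) = 1/(C1 + 2*a)


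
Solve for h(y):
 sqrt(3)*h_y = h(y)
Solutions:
 h(y) = C1*exp(sqrt(3)*y/3)


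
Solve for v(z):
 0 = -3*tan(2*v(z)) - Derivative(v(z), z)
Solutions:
 v(z) = -asin(C1*exp(-6*z))/2 + pi/2
 v(z) = asin(C1*exp(-6*z))/2


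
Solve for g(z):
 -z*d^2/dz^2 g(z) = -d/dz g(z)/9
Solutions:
 g(z) = C1 + C2*z^(10/9)


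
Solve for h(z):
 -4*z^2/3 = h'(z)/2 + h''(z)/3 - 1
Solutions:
 h(z) = C1 + C2*exp(-3*z/2) - 8*z^3/9 + 16*z^2/9 - 10*z/27


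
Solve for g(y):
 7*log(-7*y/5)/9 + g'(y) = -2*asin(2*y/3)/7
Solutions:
 g(y) = C1 - 7*y*log(-y)/9 - 2*y*asin(2*y/3)/7 - 7*y*log(7)/9 + 7*y/9 + 7*y*log(5)/9 - sqrt(9 - 4*y^2)/7


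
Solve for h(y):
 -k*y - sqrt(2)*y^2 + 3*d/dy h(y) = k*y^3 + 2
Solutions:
 h(y) = C1 + k*y^4/12 + k*y^2/6 + sqrt(2)*y^3/9 + 2*y/3


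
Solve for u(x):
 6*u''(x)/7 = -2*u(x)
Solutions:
 u(x) = C1*sin(sqrt(21)*x/3) + C2*cos(sqrt(21)*x/3)


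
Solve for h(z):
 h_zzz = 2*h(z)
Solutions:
 h(z) = C3*exp(2^(1/3)*z) + (C1*sin(2^(1/3)*sqrt(3)*z/2) + C2*cos(2^(1/3)*sqrt(3)*z/2))*exp(-2^(1/3)*z/2)


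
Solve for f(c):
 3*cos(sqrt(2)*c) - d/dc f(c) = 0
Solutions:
 f(c) = C1 + 3*sqrt(2)*sin(sqrt(2)*c)/2


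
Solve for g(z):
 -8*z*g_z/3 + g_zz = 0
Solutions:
 g(z) = C1 + C2*erfi(2*sqrt(3)*z/3)


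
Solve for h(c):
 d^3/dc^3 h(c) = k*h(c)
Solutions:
 h(c) = C1*exp(c*k^(1/3)) + C2*exp(c*k^(1/3)*(-1 + sqrt(3)*I)/2) + C3*exp(-c*k^(1/3)*(1 + sqrt(3)*I)/2)


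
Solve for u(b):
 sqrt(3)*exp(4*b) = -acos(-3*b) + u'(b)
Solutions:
 u(b) = C1 + b*acos(-3*b) + sqrt(1 - 9*b^2)/3 + sqrt(3)*exp(4*b)/4


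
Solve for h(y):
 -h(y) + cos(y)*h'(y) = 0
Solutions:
 h(y) = C1*sqrt(sin(y) + 1)/sqrt(sin(y) - 1)


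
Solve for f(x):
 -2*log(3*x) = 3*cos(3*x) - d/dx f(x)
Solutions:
 f(x) = C1 + 2*x*log(x) - 2*x + 2*x*log(3) + sin(3*x)


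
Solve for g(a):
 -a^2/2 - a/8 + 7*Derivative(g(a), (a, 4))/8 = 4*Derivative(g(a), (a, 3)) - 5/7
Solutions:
 g(a) = C1 + C2*a + C3*a^2 + C4*exp(32*a/7) - a^5/480 - 11*a^4/3072 + 1527*a^3/57344


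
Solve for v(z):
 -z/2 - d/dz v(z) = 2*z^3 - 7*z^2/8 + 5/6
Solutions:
 v(z) = C1 - z^4/2 + 7*z^3/24 - z^2/4 - 5*z/6


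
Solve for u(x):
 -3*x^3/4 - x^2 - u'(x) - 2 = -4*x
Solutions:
 u(x) = C1 - 3*x^4/16 - x^3/3 + 2*x^2 - 2*x


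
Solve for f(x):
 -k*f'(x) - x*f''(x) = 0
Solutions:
 f(x) = C1 + x^(1 - re(k))*(C2*sin(log(x)*Abs(im(k))) + C3*cos(log(x)*im(k)))


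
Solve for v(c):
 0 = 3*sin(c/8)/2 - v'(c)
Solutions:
 v(c) = C1 - 12*cos(c/8)


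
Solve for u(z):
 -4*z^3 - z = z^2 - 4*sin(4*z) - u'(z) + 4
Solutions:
 u(z) = C1 + z^4 + z^3/3 + z^2/2 + 4*z + cos(4*z)


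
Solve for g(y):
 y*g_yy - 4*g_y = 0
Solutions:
 g(y) = C1 + C2*y^5


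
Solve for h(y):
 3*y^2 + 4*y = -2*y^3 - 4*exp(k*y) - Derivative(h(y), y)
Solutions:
 h(y) = C1 - y^4/2 - y^3 - 2*y^2 - 4*exp(k*y)/k


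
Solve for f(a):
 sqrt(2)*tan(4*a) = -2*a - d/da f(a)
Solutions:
 f(a) = C1 - a^2 + sqrt(2)*log(cos(4*a))/4


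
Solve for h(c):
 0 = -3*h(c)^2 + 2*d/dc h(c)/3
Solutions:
 h(c) = -2/(C1 + 9*c)


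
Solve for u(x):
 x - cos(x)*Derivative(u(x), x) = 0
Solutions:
 u(x) = C1 + Integral(x/cos(x), x)


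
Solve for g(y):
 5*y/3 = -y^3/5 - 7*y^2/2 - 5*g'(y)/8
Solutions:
 g(y) = C1 - 2*y^4/25 - 28*y^3/15 - 4*y^2/3


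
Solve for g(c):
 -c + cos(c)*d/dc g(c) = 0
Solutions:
 g(c) = C1 + Integral(c/cos(c), c)


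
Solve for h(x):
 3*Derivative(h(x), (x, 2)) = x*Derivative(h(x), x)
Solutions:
 h(x) = C1 + C2*erfi(sqrt(6)*x/6)


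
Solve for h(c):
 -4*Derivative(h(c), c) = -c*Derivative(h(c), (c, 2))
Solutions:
 h(c) = C1 + C2*c^5


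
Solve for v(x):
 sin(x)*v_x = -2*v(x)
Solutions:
 v(x) = C1*(cos(x) + 1)/(cos(x) - 1)


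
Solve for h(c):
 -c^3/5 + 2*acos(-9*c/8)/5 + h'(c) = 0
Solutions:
 h(c) = C1 + c^4/20 - 2*c*acos(-9*c/8)/5 - 2*sqrt(64 - 81*c^2)/45


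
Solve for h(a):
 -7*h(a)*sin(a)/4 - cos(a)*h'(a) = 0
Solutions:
 h(a) = C1*cos(a)^(7/4)


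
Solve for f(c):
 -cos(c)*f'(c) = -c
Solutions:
 f(c) = C1 + Integral(c/cos(c), c)


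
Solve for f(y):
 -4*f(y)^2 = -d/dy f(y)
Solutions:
 f(y) = -1/(C1 + 4*y)


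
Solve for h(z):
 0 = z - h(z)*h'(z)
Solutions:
 h(z) = -sqrt(C1 + z^2)
 h(z) = sqrt(C1 + z^2)


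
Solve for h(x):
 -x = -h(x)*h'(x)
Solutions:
 h(x) = -sqrt(C1 + x^2)
 h(x) = sqrt(C1 + x^2)


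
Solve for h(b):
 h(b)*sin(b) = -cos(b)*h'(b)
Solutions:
 h(b) = C1*cos(b)


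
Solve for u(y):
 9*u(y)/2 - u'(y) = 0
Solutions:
 u(y) = C1*exp(9*y/2)


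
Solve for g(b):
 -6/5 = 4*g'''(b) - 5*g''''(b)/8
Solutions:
 g(b) = C1 + C2*b + C3*b^2 + C4*exp(32*b/5) - b^3/20


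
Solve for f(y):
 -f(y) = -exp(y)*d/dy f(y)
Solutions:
 f(y) = C1*exp(-exp(-y))


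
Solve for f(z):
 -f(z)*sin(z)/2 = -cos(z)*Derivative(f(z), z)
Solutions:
 f(z) = C1/sqrt(cos(z))


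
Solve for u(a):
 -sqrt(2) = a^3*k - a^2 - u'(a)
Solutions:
 u(a) = C1 + a^4*k/4 - a^3/3 + sqrt(2)*a


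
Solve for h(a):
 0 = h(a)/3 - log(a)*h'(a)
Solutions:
 h(a) = C1*exp(li(a)/3)


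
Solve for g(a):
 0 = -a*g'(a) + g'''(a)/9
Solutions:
 g(a) = C1 + Integral(C2*airyai(3^(2/3)*a) + C3*airybi(3^(2/3)*a), a)


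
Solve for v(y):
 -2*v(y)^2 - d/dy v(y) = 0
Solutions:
 v(y) = 1/(C1 + 2*y)


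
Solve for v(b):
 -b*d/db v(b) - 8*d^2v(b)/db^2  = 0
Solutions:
 v(b) = C1 + C2*erf(b/4)


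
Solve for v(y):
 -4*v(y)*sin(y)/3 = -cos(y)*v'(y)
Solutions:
 v(y) = C1/cos(y)^(4/3)


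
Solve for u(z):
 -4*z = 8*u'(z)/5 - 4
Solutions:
 u(z) = C1 - 5*z^2/4 + 5*z/2


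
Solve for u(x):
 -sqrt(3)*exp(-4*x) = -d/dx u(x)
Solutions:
 u(x) = C1 - sqrt(3)*exp(-4*x)/4


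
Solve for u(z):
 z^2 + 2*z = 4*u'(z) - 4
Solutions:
 u(z) = C1 + z^3/12 + z^2/4 + z


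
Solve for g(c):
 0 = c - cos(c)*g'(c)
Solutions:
 g(c) = C1 + Integral(c/cos(c), c)


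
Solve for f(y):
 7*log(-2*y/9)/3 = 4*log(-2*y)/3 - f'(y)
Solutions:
 f(y) = C1 - y*log(-y) + y*(-log(2) + 1 + 14*log(3)/3)


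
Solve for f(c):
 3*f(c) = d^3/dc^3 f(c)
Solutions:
 f(c) = C3*exp(3^(1/3)*c) + (C1*sin(3^(5/6)*c/2) + C2*cos(3^(5/6)*c/2))*exp(-3^(1/3)*c/2)


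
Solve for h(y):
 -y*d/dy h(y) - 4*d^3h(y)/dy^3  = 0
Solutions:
 h(y) = C1 + Integral(C2*airyai(-2^(1/3)*y/2) + C3*airybi(-2^(1/3)*y/2), y)


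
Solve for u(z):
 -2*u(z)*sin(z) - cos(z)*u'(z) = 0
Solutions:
 u(z) = C1*cos(z)^2


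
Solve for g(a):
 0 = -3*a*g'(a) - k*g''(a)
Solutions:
 g(a) = C1 + C2*sqrt(k)*erf(sqrt(6)*a*sqrt(1/k)/2)


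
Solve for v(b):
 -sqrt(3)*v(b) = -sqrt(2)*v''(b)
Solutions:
 v(b) = C1*exp(-2^(3/4)*3^(1/4)*b/2) + C2*exp(2^(3/4)*3^(1/4)*b/2)


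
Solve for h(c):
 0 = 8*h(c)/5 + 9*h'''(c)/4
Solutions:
 h(c) = C3*exp(c*(-2^(2/3)*75^(1/3) + 3*10^(2/3)*3^(1/3))/30)*sin(10^(2/3)*3^(5/6)*c/15) + C4*exp(c*(-2^(2/3)*75^(1/3) + 3*10^(2/3)*3^(1/3))/30)*cos(10^(2/3)*3^(5/6)*c/15) + C5*exp(-c*(2^(2/3)*75^(1/3) + 3*10^(2/3)*3^(1/3))/30) + (C1*sin(10^(2/3)*3^(5/6)*c/15) + C2*cos(10^(2/3)*3^(5/6)*c/15))*exp(2^(2/3)*75^(1/3)*c/15)


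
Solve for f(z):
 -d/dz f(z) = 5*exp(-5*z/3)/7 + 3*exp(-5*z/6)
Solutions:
 f(z) = C1 + 3*exp(-5*z/3)/7 + 18*exp(-5*z/6)/5


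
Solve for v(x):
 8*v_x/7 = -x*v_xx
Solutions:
 v(x) = C1 + C2/x^(1/7)


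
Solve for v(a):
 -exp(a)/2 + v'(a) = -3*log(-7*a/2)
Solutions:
 v(a) = C1 - 3*a*log(-a) + 3*a*(-log(7) + log(2) + 1) + exp(a)/2


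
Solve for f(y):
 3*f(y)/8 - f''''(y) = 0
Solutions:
 f(y) = C1*exp(-6^(1/4)*y/2) + C2*exp(6^(1/4)*y/2) + C3*sin(6^(1/4)*y/2) + C4*cos(6^(1/4)*y/2)


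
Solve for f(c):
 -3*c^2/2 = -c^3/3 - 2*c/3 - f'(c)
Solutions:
 f(c) = C1 - c^4/12 + c^3/2 - c^2/3


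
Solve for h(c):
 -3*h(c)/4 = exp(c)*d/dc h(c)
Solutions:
 h(c) = C1*exp(3*exp(-c)/4)


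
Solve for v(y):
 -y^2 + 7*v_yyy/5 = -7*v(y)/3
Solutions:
 v(y) = C3*exp(-3^(2/3)*5^(1/3)*y/3) + 3*y^2/7 + (C1*sin(3^(1/6)*5^(1/3)*y/2) + C2*cos(3^(1/6)*5^(1/3)*y/2))*exp(3^(2/3)*5^(1/3)*y/6)


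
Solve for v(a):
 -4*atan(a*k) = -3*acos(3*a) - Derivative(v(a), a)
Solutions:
 v(a) = C1 - 3*a*acos(3*a) + sqrt(1 - 9*a^2) + 4*Piecewise((a*atan(a*k) - log(a^2*k^2 + 1)/(2*k), Ne(k, 0)), (0, True))
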